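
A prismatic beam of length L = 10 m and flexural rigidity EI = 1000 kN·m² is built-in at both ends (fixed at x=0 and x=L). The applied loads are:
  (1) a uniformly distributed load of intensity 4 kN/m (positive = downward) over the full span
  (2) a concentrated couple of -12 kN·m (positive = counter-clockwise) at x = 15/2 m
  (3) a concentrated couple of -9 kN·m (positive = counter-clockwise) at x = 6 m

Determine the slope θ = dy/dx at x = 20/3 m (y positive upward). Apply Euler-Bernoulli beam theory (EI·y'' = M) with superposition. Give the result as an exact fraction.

θ(20/3) = 6517/405000 rad

Load 1 — uniform load w=4 kN/m over full span:
  θ_1 = -wx(L-x)(L-2x)/(12EI) = -4·(20/3)·(10-(20/3))·(10-2·(20/3))/(12·1000) = 2/81 rad
Load 2 — applied couple M₀=-12 kN·m at a=15/2 m (b=L-a=5/2):
  θ_2 = (R_Ax²/2 - M_Ax)/EI  [x≤a] with R_A=-27/20, M_A=-15/4 = ((-27/20)·(20/3)²/2 - (-15/4)·(20/3))/1000 = -1/200 rad
Load 3 — applied couple M₀=-9 kN·m at a=6 m (b=L-a=4):
  θ_3 = (R_Ax²/2 - M_Ax - M₀(x-a))/EI  [x>a] with R_A=-162/125, M_A=-72/25 = ((-162/125)·(20/3)²/2 - (-72/25)·(20/3) - (-9)·((20/3)-6))/1000 = -9/2500 rad
Superposition: θ = Σ θ_i = 6517/405000 rad ≈ 0.016091 rad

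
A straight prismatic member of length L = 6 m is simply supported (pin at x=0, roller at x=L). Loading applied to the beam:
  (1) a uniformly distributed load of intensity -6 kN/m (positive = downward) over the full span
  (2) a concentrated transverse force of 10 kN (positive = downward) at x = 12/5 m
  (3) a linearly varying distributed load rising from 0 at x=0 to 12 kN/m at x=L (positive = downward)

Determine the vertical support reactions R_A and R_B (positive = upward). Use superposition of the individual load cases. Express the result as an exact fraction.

Load 1 — uniform load w=-6 kN/m over full span:
  R_A = wL/2 = (-6)·6/2 = -18 kN
  R_B = wL/2 = (-6)·6/2 = -18 kN
Load 2 — point force P=10 kN at a=12/5 m (b=L-a=18/5):
  R_A = Pb/L = 10·(18/5)/6 = 6 kN
  R_B = Pa/L = 10·(12/5)/6 = 4 kN
Load 3 — triangular load w₀=12 kN/m (0→w₀ over full span):
  R_A = w₀L/6 = 12·6/6 = 12 kN
  R_B = w₀L/3 = 12·6/3 = 24 kN
Superposition: R_A = 0 kN, R_B = 10 kN

R_A = 0 kN, R_B = 10 kN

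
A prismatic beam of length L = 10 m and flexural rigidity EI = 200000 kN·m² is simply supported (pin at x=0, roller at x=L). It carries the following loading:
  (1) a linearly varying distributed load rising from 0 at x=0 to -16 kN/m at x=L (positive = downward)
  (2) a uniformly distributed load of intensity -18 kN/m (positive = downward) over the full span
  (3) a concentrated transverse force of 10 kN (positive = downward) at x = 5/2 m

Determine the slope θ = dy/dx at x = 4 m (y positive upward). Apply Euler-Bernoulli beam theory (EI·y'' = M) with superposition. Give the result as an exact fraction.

Load 1 — triangular load w₀=-16 kN/m (0→w₀ over full span):
  θ_1 = -w₀(7L⁴-30L²x²+15x⁴)/(360LEI) = -(-16)·(7·10⁴-30·10²·4²+15·4⁴)/(360·10·200000) = 323/562500 rad
Load 2 — uniform load w=-18 kN/m over full span:
  θ_2 = -w(L³-6Lx²+4x³)/(24EI) = -(-18)·(10³-6·10·4²+4·4³)/(24·200000) = 111/100000 rad
Load 3 — point force P=10 kN at a=5/2 m (b=L-a=15/2):
  θ_3 = -Pa(2L²-6Lx+3x²+a²)/(6LEI)  [x>a] = -10·(5/2)·(2·10²-6·10·4+3·4²+(5/2)²)/(6·10·200000) = -19/640000 rad
Superposition: θ = Σ θ_i = 238253/144000000 rad ≈ 0.001655 rad

θ(4) = 238253/144000000 rad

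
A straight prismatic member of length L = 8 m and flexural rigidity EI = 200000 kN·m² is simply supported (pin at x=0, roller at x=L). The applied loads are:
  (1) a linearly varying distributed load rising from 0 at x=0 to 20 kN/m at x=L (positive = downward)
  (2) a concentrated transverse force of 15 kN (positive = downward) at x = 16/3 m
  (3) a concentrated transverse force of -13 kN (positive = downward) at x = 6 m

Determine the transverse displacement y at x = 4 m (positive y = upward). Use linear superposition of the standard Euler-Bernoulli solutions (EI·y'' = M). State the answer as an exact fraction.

Load 1 — triangular load w₀=20 kN/m (0→w₀ over full span):
  y_1 = -w₀x(7L⁴-10L²x²+3x⁴)/(360LEI) = -20·4·(7·8⁴-10·8²·4²+3·4⁴)/(360·8·200000) = -1/375 m
Load 2 — point force P=15 kN at a=16/3 m (b=L-a=8/3):
  y_2 = -Pbx(L²-b²-x²)/(6LEI)  [x≤a] = -15·(8/3)·4·(8²-(8/3)²-4²)/(6·8·200000) = -23/33750 m
Load 3 — point force P=-13 kN at a=6 m (b=L-a=2):
  y_3 = -Pbx(L²-b²-x²)/(6LEI)  [x≤a] = -(-13)·2·4·(8²-2²-4²)/(6·8·200000) = 143/300000 m
Superposition: y = Σ y_i = -7753/2700000 m ≈ -0.002871 m

y(4) = -7753/2700000 m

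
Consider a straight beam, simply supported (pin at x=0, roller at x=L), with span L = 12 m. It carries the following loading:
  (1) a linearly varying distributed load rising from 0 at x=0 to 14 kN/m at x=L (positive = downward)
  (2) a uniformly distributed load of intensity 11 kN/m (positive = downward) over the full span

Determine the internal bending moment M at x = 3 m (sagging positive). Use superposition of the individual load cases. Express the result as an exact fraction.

Load 1 — triangular load w₀=14 kN/m (0→w₀ over full span):
  M_1 = w₀Lx/6 - w₀x³/(6L) = 14·12·3/6 - 14·3³/(6·12) = 315/4 kN·m
Load 2 — uniform load w=11 kN/m over full span:
  M_2 = wx(L-x)/2 = 11·3·(12-3)/2 = 297/2 kN·m
Superposition: M = Σ M_i = 909/4 kN·m ≈ 227.250000 kN·m

M(3) = 909/4 kN·m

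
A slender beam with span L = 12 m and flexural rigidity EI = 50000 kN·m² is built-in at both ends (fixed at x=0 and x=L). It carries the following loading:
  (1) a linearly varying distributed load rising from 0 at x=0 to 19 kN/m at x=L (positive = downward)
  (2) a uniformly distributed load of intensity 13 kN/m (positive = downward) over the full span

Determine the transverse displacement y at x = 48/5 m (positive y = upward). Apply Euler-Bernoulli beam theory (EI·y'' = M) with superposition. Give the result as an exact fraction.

Load 1 — triangular load w₀=19 kN/m (0→w₀ over full span):
  y_1 = -w₀x²(L-x)²(x+2L)/(120LEI) = -19·(48/5)²·(12-(48/5))²·((48/5)+2·12)/(120·12·50000) = -229824/48828125 m
Load 2 — uniform load w=13 kN/m over full span:
  y_2 = -wx²(L-x)²/(24EI) = -13·(48/5)²·(12-(48/5))²/(24·50000) = -11232/1953125 m
Superposition: y = Σ y_i = -510624/48828125 m ≈ -0.010458 m

y(48/5) = -510624/48828125 m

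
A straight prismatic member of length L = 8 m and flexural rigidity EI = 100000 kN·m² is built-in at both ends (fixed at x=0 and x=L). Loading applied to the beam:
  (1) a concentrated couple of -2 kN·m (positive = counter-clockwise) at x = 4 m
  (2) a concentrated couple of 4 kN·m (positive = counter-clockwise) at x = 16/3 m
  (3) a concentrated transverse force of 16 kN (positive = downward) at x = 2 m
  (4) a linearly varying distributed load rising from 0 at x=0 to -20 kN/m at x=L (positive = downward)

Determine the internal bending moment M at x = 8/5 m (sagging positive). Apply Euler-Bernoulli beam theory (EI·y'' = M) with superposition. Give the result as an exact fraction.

Load 1 — applied couple M₀=-2 kN·m at a=4 m (b=L-a=4):
  M_1 = R_Ax - M_A  [x≤a] with R_A=-3/8, M_A=-1/2 = (-3/8)·(8/5) - (-1/2) = -1/10 kN·m
Load 2 — applied couple M₀=4 kN·m at a=16/3 m (b=L-a=8/3):
  M_2 = R_Ax - M_A  [x≤a] with R_A=2/3, M_A=4/3 = (2/3)·(8/5) - (4/3) = -4/15 kN·m
Load 3 — point force P=16 kN at a=2 m (b=L-a=6):
  M_3 = Pb²(3a+b)x/L³ - Pab²/L²  [x≤a] = 16·6²·(3·2+6)·(8/5)/8³ - 16·2·6²/8² = 18/5 kN·m
Load 4 — triangular load w₀=-20 kN/m (0→w₀ over full span):
  M_4 = 3w₀Lx/20 - w₀L²/30 - w₀x³/(6L) = 3·(-20)·8·(8/5)/20 - (-20)·8²/30 - (-20)·(8/5)³/(6·8) = 448/75 kN·m
Superposition: M = Σ M_i = 1381/150 kN·m ≈ 9.206667 kN·m

M(8/5) = 1381/150 kN·m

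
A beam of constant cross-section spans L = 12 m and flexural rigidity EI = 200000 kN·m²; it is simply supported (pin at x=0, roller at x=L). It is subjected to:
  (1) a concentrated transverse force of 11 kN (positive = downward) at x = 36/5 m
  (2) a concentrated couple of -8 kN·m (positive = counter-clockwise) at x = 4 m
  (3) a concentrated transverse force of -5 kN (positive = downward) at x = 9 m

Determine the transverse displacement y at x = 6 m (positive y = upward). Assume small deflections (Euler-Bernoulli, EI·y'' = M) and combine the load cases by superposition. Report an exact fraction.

Load 1 — point force P=11 kN at a=36/5 m (b=L-a=24/5):
  y_1 = -Pbx(L²-b²-x²)/(6LEI)  [x≤a] = -11·(24/5)·6·(12²-(24/5)²-6²)/(6·12·200000) = -5841/3125000 m
Load 2 — applied couple M₀=-8 kN·m at a=4 m (b=L-a=8):
  y_2 = (M₀x³/(6L)-M₀(x-a)²/2+C₁x)/EI  [x>a] with C₁=M₀(3b²-L²)/(6L)=-16/3 = ((-8)·6³/(6·12)-(-8)·(6-4)²/2+(-16/3)·6)/200000 = -1/5000 m
Load 3 — point force P=-5 kN at a=9 m (b=L-a=3):
  y_3 = -Pbx(L²-b²-x²)/(6LEI)  [x≤a] = -(-5)·3·6·(12²-3²-6²)/(6·12·200000) = 99/160000 m
Superposition: y = Σ y_i = -145037/100000000 m ≈ -0.001450 m

y(6) = -145037/100000000 m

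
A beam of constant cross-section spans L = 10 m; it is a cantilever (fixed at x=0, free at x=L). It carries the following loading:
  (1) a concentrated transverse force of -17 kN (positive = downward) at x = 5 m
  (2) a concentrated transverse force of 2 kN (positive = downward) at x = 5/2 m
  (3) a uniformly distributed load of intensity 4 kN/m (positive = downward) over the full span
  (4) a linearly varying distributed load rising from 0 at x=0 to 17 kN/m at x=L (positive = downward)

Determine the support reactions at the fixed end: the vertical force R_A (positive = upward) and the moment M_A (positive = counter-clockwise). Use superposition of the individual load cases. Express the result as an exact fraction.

Load 1 — point force P=-17 kN at a=5 m (b=L-a=5):
  R_A = P = (-17) = -17 kN
  M_A = Pa = (-17)·5 = -85 kN·m
Load 2 — point force P=2 kN at a=5/2 m (b=L-a=15/2):
  R_A = P = 2 kN
  M_A = Pa = 2·(5/2) = 5 kN·m
Load 3 — uniform load w=4 kN/m over full span:
  R_A = wL = 4·10 = 40 kN
  M_A = wL²/2 = 4·10²/2 = 200 kN·m
Load 4 — triangular load w₀=17 kN/m (0→w₀ over full span):
  R_A = w₀L/2 = 17·10/2 = 85 kN
  M_A = w₀L²/3 = 17·10²/3 = 1700/3 kN·m
Superposition: R_A = 110 kN, M_A = 2060/3 kN·m

R_A = 110 kN, M_A = 2060/3 kN·m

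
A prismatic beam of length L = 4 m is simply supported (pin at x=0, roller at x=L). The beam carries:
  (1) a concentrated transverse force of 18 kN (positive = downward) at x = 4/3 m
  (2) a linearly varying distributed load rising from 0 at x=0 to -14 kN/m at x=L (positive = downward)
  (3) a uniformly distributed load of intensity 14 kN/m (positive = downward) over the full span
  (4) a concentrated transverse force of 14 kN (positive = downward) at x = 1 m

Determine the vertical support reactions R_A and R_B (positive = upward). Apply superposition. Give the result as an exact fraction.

Load 1 — point force P=18 kN at a=4/3 m (b=L-a=8/3):
  R_A = Pb/L = 18·(8/3)/4 = 12 kN
  R_B = Pa/L = 18·(4/3)/4 = 6 kN
Load 2 — triangular load w₀=-14 kN/m (0→w₀ over full span):
  R_A = w₀L/6 = (-14)·4/6 = -28/3 kN
  R_B = w₀L/3 = (-14)·4/3 = -56/3 kN
Load 3 — uniform load w=14 kN/m over full span:
  R_A = wL/2 = 14·4/2 = 28 kN
  R_B = wL/2 = 14·4/2 = 28 kN
Load 4 — point force P=14 kN at a=1 m (b=L-a=3):
  R_A = Pb/L = 14·3/4 = 21/2 kN
  R_B = Pa/L = 14·1/4 = 7/2 kN
Superposition: R_A = 247/6 kN, R_B = 113/6 kN

R_A = 247/6 kN, R_B = 113/6 kN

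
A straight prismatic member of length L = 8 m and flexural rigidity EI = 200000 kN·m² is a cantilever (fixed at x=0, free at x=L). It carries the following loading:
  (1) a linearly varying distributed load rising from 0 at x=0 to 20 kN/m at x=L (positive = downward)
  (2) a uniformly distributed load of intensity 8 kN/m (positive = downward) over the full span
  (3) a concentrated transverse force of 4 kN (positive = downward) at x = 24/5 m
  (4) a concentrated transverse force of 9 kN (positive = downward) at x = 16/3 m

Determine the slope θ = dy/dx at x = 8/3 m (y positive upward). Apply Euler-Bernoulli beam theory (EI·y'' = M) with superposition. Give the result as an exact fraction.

Load 1 — triangular load w₀=20 kN/m (0→w₀ over full span):
  θ_1 = (w₀Lx²/4-w₀L²x/3-w₀x⁴/(24L))/EI = (20·8·(8/3)²/4-20·8²·(8/3)/3-20·(8/3)⁴/(24·8))/200000 = -652/151875 rad
Load 2 — uniform load w=8 kN/m over full span:
  θ_2 = -wx(x²-3Lx+3L²)/(6EI) = -8·(8/3)·((8/3)²-3·8·(8/3)+3·8²)/(6·200000) = -608/253125 rad
Load 3 — point force P=4 kN at a=24/5 m (b=L-a=16/5):
  θ_3 = -Px(2a-x)/(2EI)  [x≤a] = -4·(8/3)·(2·(24/5)-(8/3))/(2·200000) = -26/140625 rad
Load 4 — point force P=9 kN at a=16/3 m (b=L-a=8/3):
  θ_4 = -Px(2a-x)/(2EI)  [x≤a] = -9·(8/3)·(2·(16/3)-(8/3))/(2·200000) = -3/6250 rad
Superposition: θ = Σ θ_i = -55889/7593750 rad ≈ -0.007360 rad

θ(8/3) = -55889/7593750 rad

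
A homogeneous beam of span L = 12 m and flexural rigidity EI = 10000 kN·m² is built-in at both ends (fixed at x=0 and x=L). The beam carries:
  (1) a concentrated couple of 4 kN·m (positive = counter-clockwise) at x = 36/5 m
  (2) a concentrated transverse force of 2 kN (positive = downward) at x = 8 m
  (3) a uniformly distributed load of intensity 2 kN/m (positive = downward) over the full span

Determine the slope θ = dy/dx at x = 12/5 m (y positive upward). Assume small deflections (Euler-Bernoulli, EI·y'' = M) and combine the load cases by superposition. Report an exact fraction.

Load 1 — applied couple M₀=4 kN·m at a=36/5 m (b=L-a=24/5):
  θ_1 = (R_Ax²/2 - M_Ax)/EI  [x≤a] with R_A=12/25, M_A=32/25 = ((12/25)·(12/5)²/2 - (32/25)·(12/5))/10000 = -66/390625 rad
Load 2 — point force P=2 kN at a=8 m (b=L-a=4):
  θ_2 = -Pb²x(2aL-(3a+b)x)/(2L³EI)  [x≤a] = -2·4²·(12/5)·(2·8·12-(3·8+4)·(12/5))/(2·12³·10000) = -13/46875 rad
Load 3 — uniform load w=2 kN/m over full span:
  θ_3 = -wx(L-x)(L-2x)/(12EI) = -2·(12/5)·(12-(12/5))·(12-2·(12/5))/(12·10000) = -216/78125 rad
Superposition: θ = Σ θ_i = -3763/1171875 rad ≈ -0.003211 rad

θ(12/5) = -3763/1171875 rad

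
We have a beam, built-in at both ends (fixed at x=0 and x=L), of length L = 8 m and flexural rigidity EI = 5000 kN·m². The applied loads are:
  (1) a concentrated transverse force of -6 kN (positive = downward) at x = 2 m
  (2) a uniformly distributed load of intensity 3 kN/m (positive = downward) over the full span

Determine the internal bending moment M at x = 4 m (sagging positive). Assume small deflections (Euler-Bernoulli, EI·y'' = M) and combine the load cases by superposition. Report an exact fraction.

Load 1 — point force P=-6 kN at a=2 m (b=L-a=6):
  M_1 = Pa²(a+3b)(L-x)/L³ - Pa²b/L²  [x>a] = (-6)·2²·(2+3·6)·(8-4)/8³ - (-6)·2²·6/8² = -3/2 kN·m
Load 2 — uniform load w=3 kN/m over full span:
  M_2 = wLx/2 - wL²/12 - wx²/2 = 3·8·4/2 - 3·8²/12 - 3·4²/2 = 8 kN·m
Superposition: M = Σ M_i = 13/2 kN·m ≈ 6.500000 kN·m

M(4) = 13/2 kN·m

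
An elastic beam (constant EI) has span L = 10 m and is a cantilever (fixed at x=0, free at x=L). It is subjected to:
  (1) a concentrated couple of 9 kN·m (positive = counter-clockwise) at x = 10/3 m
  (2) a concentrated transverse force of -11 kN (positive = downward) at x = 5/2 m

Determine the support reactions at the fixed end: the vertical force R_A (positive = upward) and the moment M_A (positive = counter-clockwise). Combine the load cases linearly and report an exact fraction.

Load 1 — applied couple M₀=9 kN·m at a=10/3 m (b=L-a=20/3):
  R_A = 0 kN
  M_A = -M₀ = -9 kN·m
Load 2 — point force P=-11 kN at a=5/2 m (b=L-a=15/2):
  R_A = P = (-11) = -11 kN
  M_A = Pa = (-11)·(5/2) = -55/2 kN·m
Superposition: R_A = -11 kN, M_A = -73/2 kN·m

R_A = -11 kN, M_A = -73/2 kN·m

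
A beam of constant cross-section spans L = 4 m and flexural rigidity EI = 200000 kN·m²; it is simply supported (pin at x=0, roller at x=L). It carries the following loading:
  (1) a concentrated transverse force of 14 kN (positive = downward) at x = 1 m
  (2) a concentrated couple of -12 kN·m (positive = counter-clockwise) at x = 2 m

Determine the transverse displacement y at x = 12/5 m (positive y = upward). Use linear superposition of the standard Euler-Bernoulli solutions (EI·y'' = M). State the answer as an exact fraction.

y(12/5) = -2393/37500000 m

Load 1 — point force P=14 kN at a=1 m (b=L-a=3):
  y_1 = -Pa(L-x)(2Lx-a²-x²)/(6LEI)  [x>a] = -14·1·(4-(12/5))·(2·4·(12/5)-1²-(12/5)²)/(6·4·200000) = -2177/37500000 m
Load 2 — applied couple M₀=-12 kN·m at a=2 m (b=L-a=2):
  y_2 = (M₀x³/(6L)-M₀(x-a)²/2+C₁x)/EI  [x>a] with C₁=M₀(3b²-L²)/(6L)=2 = ((-12)·(12/5)³/(6·4)-(-12)·((12/5)-2)²/2+2·(12/5))/200000 = -9/1562500 m
Superposition: y = Σ y_i = -2393/37500000 m ≈ -0.000064 m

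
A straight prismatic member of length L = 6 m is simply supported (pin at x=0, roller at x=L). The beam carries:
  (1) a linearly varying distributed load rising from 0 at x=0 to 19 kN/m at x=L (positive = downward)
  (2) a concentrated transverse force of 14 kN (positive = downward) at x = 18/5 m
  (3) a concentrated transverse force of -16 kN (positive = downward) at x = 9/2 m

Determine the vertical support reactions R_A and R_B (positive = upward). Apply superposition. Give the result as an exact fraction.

R_A = 103/5 kN, R_B = 172/5 kN

Load 1 — triangular load w₀=19 kN/m (0→w₀ over full span):
  R_A = w₀L/6 = 19·6/6 = 19 kN
  R_B = w₀L/3 = 19·6/3 = 38 kN
Load 2 — point force P=14 kN at a=18/5 m (b=L-a=12/5):
  R_A = Pb/L = 14·(12/5)/6 = 28/5 kN
  R_B = Pa/L = 14·(18/5)/6 = 42/5 kN
Load 3 — point force P=-16 kN at a=9/2 m (b=L-a=3/2):
  R_A = Pb/L = (-16)·(3/2)/6 = -4 kN
  R_B = Pa/L = (-16)·(9/2)/6 = -12 kN
Superposition: R_A = 103/5 kN, R_B = 172/5 kN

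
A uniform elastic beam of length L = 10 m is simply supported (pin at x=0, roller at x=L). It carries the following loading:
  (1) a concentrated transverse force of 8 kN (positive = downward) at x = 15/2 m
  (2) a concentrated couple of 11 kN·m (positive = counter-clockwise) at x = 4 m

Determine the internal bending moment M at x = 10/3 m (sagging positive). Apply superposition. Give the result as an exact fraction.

M(10/3) = 31/3 kN·m

Load 1 — point force P=8 kN at a=15/2 m (b=L-a=5/2):
  M_1 = Pbx/L  [x≤a] = 8·(5/2)·(10/3)/10 = 20/3 kN·m
Load 2 — applied couple M₀=11 kN·m at a=4 m (b=L-a=6):
  M_2 = M₀x/L  [x≤a] = 11·(10/3)/10 = 11/3 kN·m
Superposition: M = Σ M_i = 31/3 kN·m ≈ 10.333333 kN·m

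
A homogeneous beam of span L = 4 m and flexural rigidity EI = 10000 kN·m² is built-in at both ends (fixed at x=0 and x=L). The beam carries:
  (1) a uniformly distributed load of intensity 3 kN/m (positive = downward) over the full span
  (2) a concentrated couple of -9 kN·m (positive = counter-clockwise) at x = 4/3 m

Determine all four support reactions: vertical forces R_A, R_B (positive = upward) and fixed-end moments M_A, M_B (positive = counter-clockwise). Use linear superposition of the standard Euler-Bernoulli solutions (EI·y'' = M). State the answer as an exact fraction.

R_A = 3 kN, M_A = 4 kN·m, R_B = 9 kN, M_B = -7 kN·m

Load 1 — uniform load w=3 kN/m over full span:
  R_A = wL/2 = 3·4/2 = 6 kN
  M_A = wL²/12 = 3·4²/12 = 4 kN·m
  R_B = wL/2 = 3·4/2 = 6 kN
  M_B = -wL²/12 = -3·4²/12 = -4 kN·m
Load 2 — applied couple M₀=-9 kN·m at a=4/3 m (b=L-a=8/3):
  R_A = 6M₀ab/L³ = 6·(-9)·(4/3)·(8/3)/4³ = -3 kN
  M_A = M₀b(2a-b)/L² = (-9)·(8/3)·(2·(4/3)-(8/3))/4² = 0 kN·m
  R_B = -6M₀ab/L³ = -6·(-9)·(4/3)·(8/3)/4³ = 3 kN
  M_B = M₀a(2b-a)/L² = (-9)·(4/3)·(2·(8/3)-(4/3))/4² = -3 kN·m
Superposition: R_A = 3 kN, M_A = 4 kN·m, R_B = 9 kN, M_B = -7 kN·m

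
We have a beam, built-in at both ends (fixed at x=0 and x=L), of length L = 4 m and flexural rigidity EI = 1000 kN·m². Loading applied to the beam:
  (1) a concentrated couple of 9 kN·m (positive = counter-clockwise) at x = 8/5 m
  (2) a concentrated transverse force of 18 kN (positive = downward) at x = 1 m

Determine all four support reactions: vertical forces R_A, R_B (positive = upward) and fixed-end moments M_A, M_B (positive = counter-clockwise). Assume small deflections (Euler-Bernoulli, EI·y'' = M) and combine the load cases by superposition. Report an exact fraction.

R_A = 7371/400 kN, M_A = 2241/200 kN·m, R_B = -171/400 kN, M_B = -99/200 kN·m

Load 1 — applied couple M₀=9 kN·m at a=8/5 m (b=L-a=12/5):
  R_A = 6M₀ab/L³ = 6·9·(8/5)·(12/5)/4³ = 81/25 kN
  M_A = M₀b(2a-b)/L² = 9·(12/5)·(2·(8/5)-(12/5))/4² = 27/25 kN·m
  R_B = -6M₀ab/L³ = -6·9·(8/5)·(12/5)/4³ = -81/25 kN
  M_B = M₀a(2b-a)/L² = 9·(8/5)·(2·(12/5)-(8/5))/4² = 72/25 kN·m
Load 2 — point force P=18 kN at a=1 m (b=L-a=3):
  R_A = Pb²(3a+b)/L³ = 18·3²·(3·1+3)/4³ = 243/16 kN
  M_A = Pab²/L² = 18·1·3²/4² = 81/8 kN·m
  R_B = Pa²(a+3b)/L³ = 18·1²·(1+3·3)/4³ = 45/16 kN
  M_B = -Pa²b/L² = -18·1²·3/4² = -27/8 kN·m
Superposition: R_A = 7371/400 kN, M_A = 2241/200 kN·m, R_B = -171/400 kN, M_B = -99/200 kN·m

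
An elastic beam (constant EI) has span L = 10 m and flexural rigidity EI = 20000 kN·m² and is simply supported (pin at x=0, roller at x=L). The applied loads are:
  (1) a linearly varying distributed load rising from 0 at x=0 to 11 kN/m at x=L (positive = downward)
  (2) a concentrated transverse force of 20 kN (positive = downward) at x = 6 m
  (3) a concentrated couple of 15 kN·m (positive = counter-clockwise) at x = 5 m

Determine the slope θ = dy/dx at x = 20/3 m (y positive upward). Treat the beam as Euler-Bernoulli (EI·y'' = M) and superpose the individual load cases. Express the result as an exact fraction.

θ(20/3) = 161741/19440000 rad

Load 1 — triangular load w₀=11 kN/m (0→w₀ over full span):
  θ_1 = -w₀(7L⁴-30L²x²+15x⁴)/(360LEI) = -11·(7·10⁴-30·10²·(20/3)²+15·(20/3)⁴)/(360·10·20000) = 1001/194400 rad
Load 2 — point force P=20 kN at a=6 m (b=L-a=4):
  θ_2 = -Pa(2L²-6Lx+3x²+a²)/(6LEI)  [x>a] = -20·6·(2·10²-6·10·(20/3)+3·(20/3)²+6²)/(6·10·20000) = 23/7500 rad
Load 3 — applied couple M₀=15 kN·m at a=5 m (b=L-a=5):
  θ_3 = (M₀x²/(2L)-M₀(x-a)+C₁)/EI  [x>a] with C₁=M₀(3b²-L²)/(6L)=-25/4 = (15·(20/3)²/(2·10)-15·((20/3)-5)+(-25/4))/20000 = 1/9600 rad
Superposition: θ = Σ θ_i = 161741/19440000 rad ≈ 0.008320 rad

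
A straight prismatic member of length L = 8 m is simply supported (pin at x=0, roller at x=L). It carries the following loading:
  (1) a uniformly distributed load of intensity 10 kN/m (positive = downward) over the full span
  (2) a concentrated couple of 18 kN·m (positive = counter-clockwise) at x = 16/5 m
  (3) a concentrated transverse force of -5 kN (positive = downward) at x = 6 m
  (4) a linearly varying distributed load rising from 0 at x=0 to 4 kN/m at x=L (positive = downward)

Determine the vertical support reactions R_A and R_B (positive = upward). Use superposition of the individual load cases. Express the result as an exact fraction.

R_A = 139/3 kN, R_B = 134/3 kN

Load 1 — uniform load w=10 kN/m over full span:
  R_A = wL/2 = 10·8/2 = 40 kN
  R_B = wL/2 = 10·8/2 = 40 kN
Load 2 — applied couple M₀=18 kN·m at a=16/5 m (b=L-a=24/5):
  R_A = M₀/L = 18/8 = 9/4 kN
  R_B = -M₀/L = -18/8 = -9/4 kN
Load 3 — point force P=-5 kN at a=6 m (b=L-a=2):
  R_A = Pb/L = (-5)·2/8 = -5/4 kN
  R_B = Pa/L = (-5)·6/8 = -15/4 kN
Load 4 — triangular load w₀=4 kN/m (0→w₀ over full span):
  R_A = w₀L/6 = 4·8/6 = 16/3 kN
  R_B = w₀L/3 = 4·8/3 = 32/3 kN
Superposition: R_A = 139/3 kN, R_B = 134/3 kN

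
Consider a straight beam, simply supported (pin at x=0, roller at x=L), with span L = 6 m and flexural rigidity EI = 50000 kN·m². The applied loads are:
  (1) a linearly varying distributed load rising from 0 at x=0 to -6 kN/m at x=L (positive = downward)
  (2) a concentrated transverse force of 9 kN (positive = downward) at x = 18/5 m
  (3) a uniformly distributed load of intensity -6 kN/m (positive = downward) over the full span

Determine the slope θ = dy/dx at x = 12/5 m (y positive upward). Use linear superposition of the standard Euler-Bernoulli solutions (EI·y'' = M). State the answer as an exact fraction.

Load 1 — triangular load w₀=-6 kN/m (0→w₀ over full span):
  θ_1 = -w₀(7L⁴-30L²x²+15x⁴)/(360LEI) = -(-6)·(7·6⁴-30·6²·(12/5)²+15·(12/5)⁴)/(360·6·50000) = 2907/15625000 rad
Load 2 — point force P=9 kN at a=18/5 m (b=L-a=12/5):
  θ_2 = -Pb(L²-b²-3x²)/(6LEI)  [x≤a] = -9·(12/5)·(6²-(12/5)²-3·(12/5)²)/(6·6·50000) = -243/1562500 rad
Load 3 — uniform load w=-6 kN/m over full span:
  θ_3 = -w(L³-6Lx²+4x³)/(24EI) = -(-6)·(6³-6·6·(12/5)²+4·(12/5)³)/(24·50000) = 999/3125000 rad
Superposition: θ = Σ θ_i = 684/1953125 rad ≈ 0.000350 rad

θ(12/5) = 684/1953125 rad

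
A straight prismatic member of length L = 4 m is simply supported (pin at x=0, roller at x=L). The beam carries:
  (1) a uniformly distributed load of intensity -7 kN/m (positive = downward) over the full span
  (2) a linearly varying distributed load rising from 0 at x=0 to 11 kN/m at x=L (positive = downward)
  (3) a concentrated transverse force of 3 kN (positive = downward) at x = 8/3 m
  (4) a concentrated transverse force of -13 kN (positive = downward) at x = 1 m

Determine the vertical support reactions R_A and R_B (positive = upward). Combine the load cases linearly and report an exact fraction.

R_A = -185/12 kN, R_B = -7/12 kN

Load 1 — uniform load w=-7 kN/m over full span:
  R_A = wL/2 = (-7)·4/2 = -14 kN
  R_B = wL/2 = (-7)·4/2 = -14 kN
Load 2 — triangular load w₀=11 kN/m (0→w₀ over full span):
  R_A = w₀L/6 = 11·4/6 = 22/3 kN
  R_B = w₀L/3 = 11·4/3 = 44/3 kN
Load 3 — point force P=3 kN at a=8/3 m (b=L-a=4/3):
  R_A = Pb/L = 3·(4/3)/4 = 1 kN
  R_B = Pa/L = 3·(8/3)/4 = 2 kN
Load 4 — point force P=-13 kN at a=1 m (b=L-a=3):
  R_A = Pb/L = (-13)·3/4 = -39/4 kN
  R_B = Pa/L = (-13)·1/4 = -13/4 kN
Superposition: R_A = -185/12 kN, R_B = -7/12 kN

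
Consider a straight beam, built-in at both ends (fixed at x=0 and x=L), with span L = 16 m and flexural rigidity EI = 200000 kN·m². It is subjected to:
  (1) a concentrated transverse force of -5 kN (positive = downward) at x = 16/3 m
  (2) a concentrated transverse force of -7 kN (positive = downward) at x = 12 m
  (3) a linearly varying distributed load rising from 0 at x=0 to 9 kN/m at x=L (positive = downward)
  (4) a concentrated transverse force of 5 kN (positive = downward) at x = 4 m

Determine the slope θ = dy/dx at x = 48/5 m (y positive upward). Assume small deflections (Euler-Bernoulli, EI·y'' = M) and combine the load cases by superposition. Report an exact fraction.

θ(48/5) = 39097/140625000 rad

Load 1 — point force P=-5 kN at a=16/3 m (b=L-a=32/3):
  θ_1 = Pa²(L-x)(2bL-(3b+a)(L-x))/(2L³EI)  [x>a] = (-5)·(16/3)²·(16-(48/5))·(2·(32/3)·16-(3·(32/3)+(16/3))·(16-(48/5)))/(2·16³·200000) = -8/140625 rad
Load 2 — point force P=-7 kN at a=12 m (b=L-a=4):
  θ_2 = -Pb²x(2aL-(3a+b)x)/(2L³EI)  [x≤a] = -(-7)·4²·(48/5)·(2·12·16-(3·12+4)·(48/5))/(2·16³·200000) = 0 rad
Load 3 — triangular load w₀=9 kN/m (0→w₀ over full span):
  θ_3 = -w₀(2x(L-x)(L-2x)(x+2L)+x²(L-x)²)/(120LEI) = -9·(2·(48/5)·(16-(48/5))·(16-2·(48/5))·((48/5)+2·16)+(48/5)²·(16-(48/5))²)/(120·16·200000) = 576/1953125 rad
Load 4 — point force P=5 kN at a=4 m (b=L-a=12):
  θ_4 = Pa²(L-x)(2bL-(3b+a)(L-x))/(2L³EI)  [x>a] = 5·4²·(16-(48/5))·(2·12·16-(3·12+4)·(16-(48/5)))/(2·16³·200000) = 1/25000 rad
Superposition: θ = Σ θ_i = 39097/140625000 rad ≈ 0.000278 rad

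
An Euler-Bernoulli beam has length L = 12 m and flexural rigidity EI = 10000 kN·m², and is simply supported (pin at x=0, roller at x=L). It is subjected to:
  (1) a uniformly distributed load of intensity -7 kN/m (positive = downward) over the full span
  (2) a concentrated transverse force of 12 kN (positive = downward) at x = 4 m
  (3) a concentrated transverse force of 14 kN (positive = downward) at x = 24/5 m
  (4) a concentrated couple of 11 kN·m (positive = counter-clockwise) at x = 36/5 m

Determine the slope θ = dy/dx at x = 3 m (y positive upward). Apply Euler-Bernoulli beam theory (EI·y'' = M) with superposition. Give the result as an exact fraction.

Load 1 — uniform load w=-7 kN/m over full span:
  θ_1 = -w(L³-6Lx²+4x³)/(24EI) = -(-7)·(12³-6·12·3²+4·3³)/(24·10000) = 693/20000 rad
Load 2 — point force P=12 kN at a=4 m (b=L-a=8):
  θ_2 = -Pb(L²-b²-3x²)/(6LEI)  [x≤a] = -12·8·(12²-8²-3·3²)/(6·12·10000) = -53/7500 rad
Load 3 — point force P=14 kN at a=24/5 m (b=L-a=36/5):
  θ_3 = -Pb(L²-b²-3x²)/(6LEI)  [x≤a] = -14·(36/5)·(12²-(36/5)²-3·3²)/(6·12·10000) = -11403/1250000 rad
Load 4 — applied couple M₀=11 kN·m at a=36/5 m (b=L-a=24/5):
  θ_4 = (M₀x²/(2L)+C₁)/EI  [x≤a] with C₁=M₀(3b²-L²)/(6L)=-286/25 = (11·3²/(2·12)+(-286/25))/10000 = -1463/2000000 rad
Superposition: θ = Σ θ_i = 531883/30000000 rad ≈ 0.017729 rad

θ(3) = 531883/30000000 rad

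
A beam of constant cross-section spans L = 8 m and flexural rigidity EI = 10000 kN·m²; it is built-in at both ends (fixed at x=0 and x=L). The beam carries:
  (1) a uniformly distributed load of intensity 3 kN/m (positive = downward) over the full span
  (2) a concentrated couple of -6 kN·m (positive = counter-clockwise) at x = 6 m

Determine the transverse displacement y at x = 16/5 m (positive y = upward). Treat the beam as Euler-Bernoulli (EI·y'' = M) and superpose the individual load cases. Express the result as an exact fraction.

Load 1 — uniform load w=3 kN/m over full span:
  y_1 = -wx²(L-x)²/(24EI) = -3·(16/5)²·(8-(16/5))²/(24·10000) = -1152/390625 m
Load 2 — applied couple M₀=-6 kN·m at a=6 m (b=L-a=2):
  y_2 = (R_Ax³/6 - M_Ax²/2)/EI  [x≤a] with R_A=-27/32, M_A=-15/8 = ((-27/32)·(16/5)³/6 - (-15/8)·(16/5)²/2)/10000 = 39/78125 m
Superposition: y = Σ y_i = -957/390625 m ≈ -0.002450 m

y(16/5) = -957/390625 m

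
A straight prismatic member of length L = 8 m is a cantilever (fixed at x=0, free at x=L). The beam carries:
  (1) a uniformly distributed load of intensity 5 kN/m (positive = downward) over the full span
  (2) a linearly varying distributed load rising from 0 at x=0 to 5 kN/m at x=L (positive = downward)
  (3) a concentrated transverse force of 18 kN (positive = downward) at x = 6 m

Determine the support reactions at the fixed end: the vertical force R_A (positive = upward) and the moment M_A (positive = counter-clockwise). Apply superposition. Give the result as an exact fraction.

Load 1 — uniform load w=5 kN/m over full span:
  R_A = wL = 5·8 = 40 kN
  M_A = wL²/2 = 5·8²/2 = 160 kN·m
Load 2 — triangular load w₀=5 kN/m (0→w₀ over full span):
  R_A = w₀L/2 = 5·8/2 = 20 kN
  M_A = w₀L²/3 = 5·8²/3 = 320/3 kN·m
Load 3 — point force P=18 kN at a=6 m (b=L-a=2):
  R_A = P = 18 kN
  M_A = Pa = 18·6 = 108 kN·m
Superposition: R_A = 78 kN, M_A = 1124/3 kN·m

R_A = 78 kN, M_A = 1124/3 kN·m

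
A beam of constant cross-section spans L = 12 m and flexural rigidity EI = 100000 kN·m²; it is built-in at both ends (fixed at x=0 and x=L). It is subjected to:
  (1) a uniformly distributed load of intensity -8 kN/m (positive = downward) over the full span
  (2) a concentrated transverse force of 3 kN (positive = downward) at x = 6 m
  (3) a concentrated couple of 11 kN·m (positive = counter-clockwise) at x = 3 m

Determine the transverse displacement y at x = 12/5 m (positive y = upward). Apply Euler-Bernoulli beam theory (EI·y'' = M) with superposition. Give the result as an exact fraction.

y(12/5) = 219699/125000000 m

Load 1 — uniform load w=-8 kN/m over full span:
  y_1 = -wx²(L-x)²/(24EI) = -(-8)·(12/5)²·(12-(12/5))²/(24·100000) = 3456/1953125 m
Load 2 — point force P=3 kN at a=6 m (b=L-a=6):
  y_2 = -Pb²x²(3aL-(3a+b)x)/(6L³EI)  [x≤a] = -3·6²·(12/5)²·(3·6·12-(3·6+6)·(12/5))/(6·12³·100000) = -297/3125000 m
Load 3 — applied couple M₀=11 kN·m at a=3 m (b=L-a=9):
  y_3 = (R_Ax³/6 - M_Ax²/2)/EI  [x≤a] with R_A=33/32, M_A=-33/16 = ((33/32)·(12/5)³/6 - (-33/16)·(12/5)²/2)/100000 = 2079/25000000 m
Superposition: y = Σ y_i = 219699/125000000 m ≈ 0.001758 m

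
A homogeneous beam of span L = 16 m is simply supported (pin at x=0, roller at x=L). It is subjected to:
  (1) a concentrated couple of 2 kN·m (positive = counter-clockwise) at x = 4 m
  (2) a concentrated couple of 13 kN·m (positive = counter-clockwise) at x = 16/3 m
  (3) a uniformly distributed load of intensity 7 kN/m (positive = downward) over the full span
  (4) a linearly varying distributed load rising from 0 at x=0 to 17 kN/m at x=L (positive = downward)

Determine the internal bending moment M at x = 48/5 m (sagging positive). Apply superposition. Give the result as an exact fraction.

Load 1 — applied couple M₀=2 kN·m at a=4 m (b=L-a=12):
  M_1 = M₀x/L - M₀  [x>a] = 2·(48/5)/16 - 2 = -4/5 kN·m
Load 2 — applied couple M₀=13 kN·m at a=16/3 m (b=L-a=32/3):
  M_2 = M₀x/L - M₀  [x>a] = 13·(48/5)/16 - 13 = -26/5 kN·m
Load 3 — uniform load w=7 kN/m over full span:
  M_3 = wx(L-x)/2 = 7·(48/5)·(16-(48/5))/2 = 5376/25 kN·m
Load 4 — triangular load w₀=17 kN/m (0→w₀ over full span):
  M_4 = w₀Lx/6 - w₀x³/(6L) = 17·16·(48/5)/6 - 17·(48/5)³/(6·16) = 34816/125 kN·m
Superposition: M = Σ M_i = 60946/125 kN·m ≈ 487.568000 kN·m

M(48/5) = 60946/125 kN·m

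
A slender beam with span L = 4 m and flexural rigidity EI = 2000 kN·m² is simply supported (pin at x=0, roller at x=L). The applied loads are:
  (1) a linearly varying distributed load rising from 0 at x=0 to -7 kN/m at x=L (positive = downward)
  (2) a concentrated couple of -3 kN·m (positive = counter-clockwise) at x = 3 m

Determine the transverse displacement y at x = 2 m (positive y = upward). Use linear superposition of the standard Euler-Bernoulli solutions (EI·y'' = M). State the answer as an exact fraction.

Load 1 — triangular load w₀=-7 kN/m (0→w₀ over full span):
  y_1 = -w₀x(7L⁴-10L²x²+3x⁴)/(360LEI) = -(-7)·2·(7·4⁴-10·4²·2²+3·2⁴)/(360·4·2000) = 7/1200 m
Load 2 — applied couple M₀=-3 kN·m at a=3 m (b=L-a=1):
  y_2 = (M₀x³/(6L)+C₁x)/EI  [x≤a] with C₁=M₀(3b²-L²)/(6L)=13/8 = ((-3)·2³/(6·4)+(13/8)·2)/2000 = 9/8000 m
Superposition: y = Σ y_i = 167/24000 m ≈ 0.006958 m

y(2) = 167/24000 m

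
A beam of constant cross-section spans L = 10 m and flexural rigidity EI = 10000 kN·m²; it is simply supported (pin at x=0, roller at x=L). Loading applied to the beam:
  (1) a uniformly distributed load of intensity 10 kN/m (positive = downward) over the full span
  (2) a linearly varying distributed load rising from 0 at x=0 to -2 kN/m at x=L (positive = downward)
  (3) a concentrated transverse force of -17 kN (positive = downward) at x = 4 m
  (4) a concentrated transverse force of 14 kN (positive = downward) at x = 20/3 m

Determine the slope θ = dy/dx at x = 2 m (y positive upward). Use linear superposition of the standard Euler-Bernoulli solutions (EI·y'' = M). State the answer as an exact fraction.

Load 1 — uniform load w=10 kN/m over full span:
  θ_1 = -w(L³-6Lx²+4x³)/(24EI) = -10·(10³-6·10·2²+4·2³)/(24·10000) = -33/1000 rad
Load 2 — triangular load w₀=-2 kN/m (0→w₀ over full span):
  θ_2 = -w₀(7L⁴-30L²x²+15x⁴)/(360LEI) = -(-2)·(7·10⁴-30·10²·2²+15·2⁴)/(360·10·10000) = 91/28125 rad
Load 3 — point force P=-17 kN at a=4 m (b=L-a=6):
  θ_3 = -Pb(L²-b²-3x²)/(6LEI)  [x≤a] = -(-17)·6·(10²-6²-3·2²)/(6·10·10000) = 221/25000 rad
Load 4 — point force P=14 kN at a=20/3 m (b=L-a=10/3):
  θ_4 = -Pb(L²-b²-3x²)/(6LEI)  [x≤a] = -14·(10/3)·(10²-(10/3)²-3·2²)/(6·10·10000) = -1211/202500 rad
Superposition: θ = Σ θ_i = -27241/1012500 rad ≈ -0.026905 rad

θ(2) = -27241/1012500 rad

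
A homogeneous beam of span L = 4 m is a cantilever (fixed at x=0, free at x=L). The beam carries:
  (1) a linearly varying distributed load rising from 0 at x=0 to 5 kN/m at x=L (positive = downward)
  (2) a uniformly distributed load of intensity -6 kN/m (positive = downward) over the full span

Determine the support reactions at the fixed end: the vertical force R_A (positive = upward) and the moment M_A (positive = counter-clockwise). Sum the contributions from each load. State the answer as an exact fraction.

Load 1 — triangular load w₀=5 kN/m (0→w₀ over full span):
  R_A = w₀L/2 = 5·4/2 = 10 kN
  M_A = w₀L²/3 = 5·4²/3 = 80/3 kN·m
Load 2 — uniform load w=-6 kN/m over full span:
  R_A = wL = (-6)·4 = -24 kN
  M_A = wL²/2 = (-6)·4²/2 = -48 kN·m
Superposition: R_A = -14 kN, M_A = -64/3 kN·m

R_A = -14 kN, M_A = -64/3 kN·m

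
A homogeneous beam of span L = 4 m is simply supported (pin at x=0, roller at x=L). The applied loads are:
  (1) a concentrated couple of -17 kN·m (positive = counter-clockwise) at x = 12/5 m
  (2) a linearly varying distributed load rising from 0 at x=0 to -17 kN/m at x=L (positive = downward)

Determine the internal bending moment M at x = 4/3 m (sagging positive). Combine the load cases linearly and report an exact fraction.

M(4/3) = -1547/81 kN·m

Load 1 — applied couple M₀=-17 kN·m at a=12/5 m (b=L-a=8/5):
  M_1 = M₀x/L  [x≤a] = (-17)·(4/3)/4 = -17/3 kN·m
Load 2 — triangular load w₀=-17 kN/m (0→w₀ over full span):
  M_2 = w₀Lx/6 - w₀x³/(6L) = (-17)·4·(4/3)/6 - (-17)·(4/3)³/(6·4) = -1088/81 kN·m
Superposition: M = Σ M_i = -1547/81 kN·m ≈ -19.098765 kN·m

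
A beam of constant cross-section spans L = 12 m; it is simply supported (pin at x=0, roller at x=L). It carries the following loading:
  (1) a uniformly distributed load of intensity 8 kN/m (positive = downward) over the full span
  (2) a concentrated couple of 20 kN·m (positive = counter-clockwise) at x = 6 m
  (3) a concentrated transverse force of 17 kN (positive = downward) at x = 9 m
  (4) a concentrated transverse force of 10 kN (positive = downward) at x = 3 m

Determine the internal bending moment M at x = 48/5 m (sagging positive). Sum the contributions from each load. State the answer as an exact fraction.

M(48/5) = 3119/25 kN·m

Load 1 — uniform load w=8 kN/m over full span:
  M_1 = wx(L-x)/2 = 8·(48/5)·(12-(48/5))/2 = 2304/25 kN·m
Load 2 — applied couple M₀=20 kN·m at a=6 m (b=L-a=6):
  M_2 = M₀x/L - M₀  [x>a] = 20·(48/5)/12 - 20 = -4 kN·m
Load 3 — point force P=17 kN at a=9 m (b=L-a=3):
  M_3 = Pa(L-x)/L  [x>a] = 17·9·(12-(48/5))/12 = 153/5 kN·m
Load 4 — point force P=10 kN at a=3 m (b=L-a=9):
  M_4 = Pa(L-x)/L  [x>a] = 10·3·(12-(48/5))/12 = 6 kN·m
Superposition: M = Σ M_i = 3119/25 kN·m ≈ 124.760000 kN·m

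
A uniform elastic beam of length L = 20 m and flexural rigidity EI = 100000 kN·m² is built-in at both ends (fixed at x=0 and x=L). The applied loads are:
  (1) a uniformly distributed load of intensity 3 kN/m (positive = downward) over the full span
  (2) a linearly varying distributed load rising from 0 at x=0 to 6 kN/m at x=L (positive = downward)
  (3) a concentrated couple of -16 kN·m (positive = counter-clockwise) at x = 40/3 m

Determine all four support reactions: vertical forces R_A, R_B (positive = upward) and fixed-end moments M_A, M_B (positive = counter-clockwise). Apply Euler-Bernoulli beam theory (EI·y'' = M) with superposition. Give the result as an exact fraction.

Load 1 — uniform load w=3 kN/m over full span:
  R_A = wL/2 = 3·20/2 = 30 kN
  M_A = wL²/12 = 3·20²/12 = 100 kN·m
  R_B = wL/2 = 3·20/2 = 30 kN
  M_B = -wL²/12 = -3·20²/12 = -100 kN·m
Load 2 — triangular load w₀=6 kN/m (0→w₀ over full span):
  R_A = 3w₀L/20 = 3·6·20/20 = 18 kN
  M_A = w₀L²/30 = 6·20²/30 = 80 kN·m
  R_B = 7w₀L/20 = 7·6·20/20 = 42 kN
  M_B = -w₀L²/20 = -6·20²/20 = -120 kN·m
Load 3 — applied couple M₀=-16 kN·m at a=40/3 m (b=L-a=20/3):
  R_A = 6M₀ab/L³ = 6·(-16)·(40/3)·(20/3)/20³ = -16/15 kN
  M_A = M₀b(2a-b)/L² = (-16)·(20/3)·(2·(40/3)-(20/3))/20² = -16/3 kN·m
  R_B = -6M₀ab/L³ = -6·(-16)·(40/3)·(20/3)/20³ = 16/15 kN
  M_B = M₀a(2b-a)/L² = (-16)·(40/3)·(2·(20/3)-(40/3))/20² = 0 kN·m
Superposition: R_A = 704/15 kN, M_A = 524/3 kN·m, R_B = 1096/15 kN, M_B = -220 kN·m

R_A = 704/15 kN, M_A = 524/3 kN·m, R_B = 1096/15 kN, M_B = -220 kN·m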